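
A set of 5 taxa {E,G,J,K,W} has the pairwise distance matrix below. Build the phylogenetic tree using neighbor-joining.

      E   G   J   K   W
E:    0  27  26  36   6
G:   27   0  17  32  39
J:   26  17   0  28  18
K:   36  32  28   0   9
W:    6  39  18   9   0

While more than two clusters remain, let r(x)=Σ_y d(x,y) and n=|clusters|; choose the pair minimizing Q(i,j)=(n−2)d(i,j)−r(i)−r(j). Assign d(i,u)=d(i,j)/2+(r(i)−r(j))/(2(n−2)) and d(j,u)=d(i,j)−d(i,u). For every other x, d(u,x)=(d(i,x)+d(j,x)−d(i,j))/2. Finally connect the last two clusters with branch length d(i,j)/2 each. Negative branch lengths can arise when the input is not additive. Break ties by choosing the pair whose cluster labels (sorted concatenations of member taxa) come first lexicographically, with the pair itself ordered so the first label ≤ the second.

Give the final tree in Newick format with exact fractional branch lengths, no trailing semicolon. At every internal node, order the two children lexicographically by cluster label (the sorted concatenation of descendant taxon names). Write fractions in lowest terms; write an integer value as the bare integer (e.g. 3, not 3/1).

step 1: merge (G,J) at d=17, Q=-153; branch lengths G→77/6, J→25/6; new cluster GJ
  updated: d(E,GJ)=18, d(GJ,K)=43/2, d(GJ,W)=20
step 2: merge (E,GJ) at d=18, Q=-167/2; branch lengths E→73/8, GJ→71/8; new cluster EGJ
  updated: d(EGJ,K)=79/4, d(EGJ,W)=4
step 3: merge (EGJ,K) at d=79/4, Q=-131/4; branch lengths EGJ→59/8, K→99/8; new cluster EGJK
  updated: d(EGJK,W)=-27/8
step 4: merge (EGJK,W) at d=-27/8; branch lengths EGJK→-27/16, W→-27/16; new cluster EGJKW
final tree: (((E:73/8,(G:77/6,J:25/6):71/8):59/8,K:99/8):-27/16,W:-27/16)
total length: 411/8

(((E:73/8,(G:77/6,J:25/6):71/8):59/8,K:99/8):-27/16,W:-27/16)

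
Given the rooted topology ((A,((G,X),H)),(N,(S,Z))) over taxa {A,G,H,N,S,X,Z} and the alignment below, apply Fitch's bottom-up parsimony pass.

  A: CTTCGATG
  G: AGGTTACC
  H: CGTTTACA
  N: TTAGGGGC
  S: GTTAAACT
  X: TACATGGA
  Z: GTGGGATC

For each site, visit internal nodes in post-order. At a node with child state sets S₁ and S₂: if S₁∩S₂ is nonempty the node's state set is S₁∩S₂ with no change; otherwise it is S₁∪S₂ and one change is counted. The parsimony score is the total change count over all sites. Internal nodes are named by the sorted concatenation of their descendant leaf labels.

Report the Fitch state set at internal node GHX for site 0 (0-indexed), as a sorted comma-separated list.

A,C,T

GX@0: {A} ∪ {T} = {A,T} (union, +1)
GHX@0: {A,T} ∪ {C} = {A,C,T} (union, +1)
AGHX@0: {C} ∩ {A,C,T} = {C} (intersection, +0)
SZ@0: {G} ∩ {G} = {G} (intersection, +0)
NSZ@0: {T} ∪ {G} = {G,T} (union, +1)
AGHNSXZ@0: {C} ∪ {G,T} = {C,G,T} (union, +1)
GX@1: {G} ∪ {A} = {A,G} (union, +1)
GHX@1: {A,G} ∩ {G} = {G} (intersection, +0)
AGHX@1: {T} ∪ {G} = {G,T} (union, +1)
SZ@1: {T} ∩ {T} = {T} (intersection, +0)
NSZ@1: {T} ∩ {T} = {T} (intersection, +0)
AGHNSXZ@1: {G,T} ∩ {T} = {T} (intersection, +0)
GX@2: {G} ∪ {C} = {C,G} (union, +1)
GHX@2: {C,G} ∪ {T} = {C,G,T} (union, +1)
AGHX@2: {T} ∩ {C,G,T} = {T} (intersection, +0)
SZ@2: {T} ∪ {G} = {G,T} (union, +1)
NSZ@2: {A} ∪ {G,T} = {A,G,T} (union, +1)
AGHNSXZ@2: {T} ∩ {A,G,T} = {T} (intersection, +0)
GX@3: {T} ∪ {A} = {A,T} (union, +1)
GHX@3: {A,T} ∩ {T} = {T} (intersection, +0)
AGHX@3: {C} ∪ {T} = {C,T} (union, +1)
SZ@3: {A} ∪ {G} = {A,G} (union, +1)
NSZ@3: {G} ∩ {A,G} = {G} (intersection, +0)
AGHNSXZ@3: {C,T} ∪ {G} = {C,G,T} (union, +1)
GX@4: {T} ∩ {T} = {T} (intersection, +0)
GHX@4: {T} ∩ {T} = {T} (intersection, +0)
AGHX@4: {G} ∪ {T} = {G,T} (union, +1)
SZ@4: {A} ∪ {G} = {A,G} (union, +1)
NSZ@4: {G} ∩ {A,G} = {G} (intersection, +0)
AGHNSXZ@4: {G,T} ∩ {G} = {G} (intersection, +0)
GX@5: {A} ∪ {G} = {A,G} (union, +1)
GHX@5: {A,G} ∩ {A} = {A} (intersection, +0)
AGHX@5: {A} ∩ {A} = {A} (intersection, +0)
SZ@5: {A} ∩ {A} = {A} (intersection, +0)
NSZ@5: {G} ∪ {A} = {A,G} (union, +1)
AGHNSXZ@5: {A} ∩ {A,G} = {A} (intersection, +0)
GX@6: {C} ∪ {G} = {C,G} (union, +1)
GHX@6: {C,G} ∩ {C} = {C} (intersection, +0)
AGHX@6: {T} ∪ {C} = {C,T} (union, +1)
SZ@6: {C} ∪ {T} = {C,T} (union, +1)
NSZ@6: {G} ∪ {C,T} = {C,G,T} (union, +1)
AGHNSXZ@6: {C,T} ∩ {C,G,T} = {C,T} (intersection, +0)
GX@7: {C} ∪ {A} = {A,C} (union, +1)
GHX@7: {A,C} ∩ {A} = {A} (intersection, +0)
AGHX@7: {G} ∪ {A} = {A,G} (union, +1)
SZ@7: {T} ∪ {C} = {C,T} (union, +1)
NSZ@7: {C} ∩ {C,T} = {C} (intersection, +0)
AGHNSXZ@7: {A,G} ∪ {C} = {A,C,G} (union, +1)
per-site changes: [4, 2, 4, 4, 2, 2, 4, 4]; total = 26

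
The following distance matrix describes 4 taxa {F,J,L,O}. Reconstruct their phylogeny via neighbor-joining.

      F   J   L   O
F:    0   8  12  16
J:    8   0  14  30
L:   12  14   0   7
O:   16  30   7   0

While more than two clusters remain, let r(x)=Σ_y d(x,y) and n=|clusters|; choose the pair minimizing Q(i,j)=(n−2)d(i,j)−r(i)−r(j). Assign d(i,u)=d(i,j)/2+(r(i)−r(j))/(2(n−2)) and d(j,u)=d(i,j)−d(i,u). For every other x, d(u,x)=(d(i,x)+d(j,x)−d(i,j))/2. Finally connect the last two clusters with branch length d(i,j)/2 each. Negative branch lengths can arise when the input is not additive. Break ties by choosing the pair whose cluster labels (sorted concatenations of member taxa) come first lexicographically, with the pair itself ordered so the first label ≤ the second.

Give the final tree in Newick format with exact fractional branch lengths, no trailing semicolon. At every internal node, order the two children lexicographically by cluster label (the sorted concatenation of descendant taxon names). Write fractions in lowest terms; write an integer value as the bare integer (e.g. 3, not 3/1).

step 1: merge (F,J) at d=8, Q=-72; branch lengths F→0, J→8; new cluster FJ
  updated: d(FJ,L)=9, d(FJ,O)=19
step 2: merge (FJ,L) at d=9, Q=-35; branch lengths FJ→21/2, L→-3/2; new cluster FJL
  updated: d(FJL,O)=17/2
step 3: merge (FJL,O) at d=17/2; branch lengths FJL→17/4, O→17/4; new cluster FJLO
final tree: (((F:0,J:8):21/2,L:-3/2):17/4,O:17/4)
total length: 51/2

(((F:0,J:8):21/2,L:-3/2):17/4,O:17/4)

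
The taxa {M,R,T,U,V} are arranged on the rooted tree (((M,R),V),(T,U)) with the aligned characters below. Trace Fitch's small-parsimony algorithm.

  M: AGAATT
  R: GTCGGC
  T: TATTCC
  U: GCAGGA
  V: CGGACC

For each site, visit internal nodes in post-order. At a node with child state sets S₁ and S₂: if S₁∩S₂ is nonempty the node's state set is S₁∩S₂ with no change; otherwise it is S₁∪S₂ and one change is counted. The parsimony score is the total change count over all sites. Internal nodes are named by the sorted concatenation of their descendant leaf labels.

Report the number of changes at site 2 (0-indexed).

3

site 0, node MR: M={A} ∪ R={G} → {A,G} (+1)
site 0, node MRV: MR={A,G} ∪ V={C} → {A,C,G} (+1)
site 0, node TU: T={T} ∪ U={G} → {G,T} (+1)
site 0, node MRTUV: MRV={A,C,G} ∩ TU={G,T} → {G} (+0)
site 1, node MR: M={G} ∪ R={T} → {G,T} (+1)
site 1, node MRV: MR={G,T} ∩ V={G} → {G} (+0)
site 1, node TU: T={A} ∪ U={C} → {A,C} (+1)
site 1, node MRTUV: MRV={G} ∪ TU={A,C} → {A,C,G} (+1)
site 2, node MR: M={A} ∪ R={C} → {A,C} (+1)
site 2, node MRV: MR={A,C} ∪ V={G} → {A,C,G} (+1)
site 2, node TU: T={T} ∪ U={A} → {A,T} (+1)
site 2, node MRTUV: MRV={A,C,G} ∩ TU={A,T} → {A} (+0)
site 3, node MR: M={A} ∪ R={G} → {A,G} (+1)
site 3, node MRV: MR={A,G} ∩ V={A} → {A} (+0)
site 3, node TU: T={T} ∪ U={G} → {G,T} (+1)
site 3, node MRTUV: MRV={A} ∪ TU={G,T} → {A,G,T} (+1)
site 4, node MR: M={T} ∪ R={G} → {G,T} (+1)
site 4, node MRV: MR={G,T} ∪ V={C} → {C,G,T} (+1)
site 4, node TU: T={C} ∪ U={G} → {C,G} (+1)
site 4, node MRTUV: MRV={C,G,T} ∩ TU={C,G} → {C,G} (+0)
site 5, node MR: M={T} ∪ R={C} → {C,T} (+1)
site 5, node MRV: MR={C,T} ∩ V={C} → {C} (+0)
site 5, node TU: T={C} ∪ U={A} → {A,C} (+1)
site 5, node MRTUV: MRV={C} ∩ TU={A,C} → {C} (+0)
per-site changes: [3, 3, 3, 3, 3, 2]; total = 17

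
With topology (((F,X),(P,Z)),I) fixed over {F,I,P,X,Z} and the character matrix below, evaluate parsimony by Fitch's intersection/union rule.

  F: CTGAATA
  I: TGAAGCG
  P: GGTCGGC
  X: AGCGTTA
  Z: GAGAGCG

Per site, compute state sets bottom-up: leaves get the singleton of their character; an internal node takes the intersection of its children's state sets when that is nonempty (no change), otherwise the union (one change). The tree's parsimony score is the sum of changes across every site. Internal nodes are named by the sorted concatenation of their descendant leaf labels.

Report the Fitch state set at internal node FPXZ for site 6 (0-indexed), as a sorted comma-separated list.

A,C,G

site 0, node FX: F={C} ∪ X={A} → {A,C} (+1)
site 0, node PZ: P={G} ∩ Z={G} → {G} (+0)
site 0, node FPXZ: FX={A,C} ∪ PZ={G} → {A,C,G} (+1)
site 0, node FIPXZ: FPXZ={A,C,G} ∪ I={T} → {A,C,G,T} (+1)
site 1, node FX: F={T} ∪ X={G} → {G,T} (+1)
site 1, node PZ: P={G} ∪ Z={A} → {A,G} (+1)
site 1, node FPXZ: FX={G,T} ∩ PZ={A,G} → {G} (+0)
site 1, node FIPXZ: FPXZ={G} ∩ I={G} → {G} (+0)
site 2, node FX: F={G} ∪ X={C} → {C,G} (+1)
site 2, node PZ: P={T} ∪ Z={G} → {G,T} (+1)
site 2, node FPXZ: FX={C,G} ∩ PZ={G,T} → {G} (+0)
site 2, node FIPXZ: FPXZ={G} ∪ I={A} → {A,G} (+1)
site 3, node FX: F={A} ∪ X={G} → {A,G} (+1)
site 3, node PZ: P={C} ∪ Z={A} → {A,C} (+1)
site 3, node FPXZ: FX={A,G} ∩ PZ={A,C} → {A} (+0)
site 3, node FIPXZ: FPXZ={A} ∩ I={A} → {A} (+0)
site 4, node FX: F={A} ∪ X={T} → {A,T} (+1)
site 4, node PZ: P={G} ∩ Z={G} → {G} (+0)
site 4, node FPXZ: FX={A,T} ∪ PZ={G} → {A,G,T} (+1)
site 4, node FIPXZ: FPXZ={A,G,T} ∩ I={G} → {G} (+0)
site 5, node FX: F={T} ∩ X={T} → {T} (+0)
site 5, node PZ: P={G} ∪ Z={C} → {C,G} (+1)
site 5, node FPXZ: FX={T} ∪ PZ={C,G} → {C,G,T} (+1)
site 5, node FIPXZ: FPXZ={C,G,T} ∩ I={C} → {C} (+0)
site 6, node FX: F={A} ∩ X={A} → {A} (+0)
site 6, node PZ: P={C} ∪ Z={G} → {C,G} (+1)
site 6, node FPXZ: FX={A} ∪ PZ={C,G} → {A,C,G} (+1)
site 6, node FIPXZ: FPXZ={A,C,G} ∩ I={G} → {G} (+0)
per-site changes: [3, 2, 3, 2, 2, 2, 2]; total = 16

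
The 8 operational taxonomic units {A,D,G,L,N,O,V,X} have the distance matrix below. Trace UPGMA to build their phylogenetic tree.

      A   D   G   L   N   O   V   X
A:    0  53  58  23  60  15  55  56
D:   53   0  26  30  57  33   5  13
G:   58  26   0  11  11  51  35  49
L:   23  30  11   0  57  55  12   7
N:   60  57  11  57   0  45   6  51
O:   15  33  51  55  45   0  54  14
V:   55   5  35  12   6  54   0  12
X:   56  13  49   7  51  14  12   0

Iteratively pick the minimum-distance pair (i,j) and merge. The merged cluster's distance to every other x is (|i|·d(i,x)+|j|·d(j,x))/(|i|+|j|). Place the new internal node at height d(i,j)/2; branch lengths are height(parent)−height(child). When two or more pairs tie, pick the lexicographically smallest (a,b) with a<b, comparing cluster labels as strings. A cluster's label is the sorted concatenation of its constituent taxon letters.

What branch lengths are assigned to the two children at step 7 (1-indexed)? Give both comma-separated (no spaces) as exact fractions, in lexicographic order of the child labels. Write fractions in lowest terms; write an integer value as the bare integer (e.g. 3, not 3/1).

step 1: merge (D,V) at d=5; branch lengths D→5/2, V→5/2; new cluster DV
  updated: d(A,DV)=54, d(DV,G)=61/2, d(DV,L)=21, d(DV,N)=63/2, d(DV,O)=87/2, d(DV,X)=25/2
step 2: merge (L,X) at d=7; branch lengths L→7/2, X→7/2; new cluster LX
  updated: d(A,LX)=79/2, d(DV,LX)=67/4, d(G,LX)=30, d(LX,N)=54, d(LX,O)=69/2
step 3: merge (G,N) at d=11; branch lengths G→11/2, N→11/2; new cluster GN
  updated: d(A,GN)=59, d(DV,GN)=31, d(GN,LX)=42, d(GN,O)=48
step 4: merge (A,O) at d=15; branch lengths A→15/2, O→15/2; new cluster AO
  updated: d(AO,DV)=195/4, d(AO,GN)=107/2, d(AO,LX)=37
step 5: merge (DV,LX) at d=67/4; branch lengths DV→47/8, LX→39/8; new cluster DLVX
  updated: d(AO,DLVX)=343/8, d(DLVX,GN)=73/2
step 6: merge (DLVX,GN) at d=73/2; branch lengths DLVX→79/8, GN→51/4; new cluster DGLNVX
  updated: d(AO,DGLNVX)=557/12
step 7: merge (AO,DGLNVX) at d=557/12; branch lengths AO→377/24, DGLNVX→119/24; new cluster ADGLNOVX
final tree: ((A:15/2,O:15/2):377/24,(((D:5/2,V:5/2):47/8,(L:7/2,X:7/2):39/8):79/8,(G:11/2,N:11/2):51/4):119/24)
total length: 2209/24

377/24,119/24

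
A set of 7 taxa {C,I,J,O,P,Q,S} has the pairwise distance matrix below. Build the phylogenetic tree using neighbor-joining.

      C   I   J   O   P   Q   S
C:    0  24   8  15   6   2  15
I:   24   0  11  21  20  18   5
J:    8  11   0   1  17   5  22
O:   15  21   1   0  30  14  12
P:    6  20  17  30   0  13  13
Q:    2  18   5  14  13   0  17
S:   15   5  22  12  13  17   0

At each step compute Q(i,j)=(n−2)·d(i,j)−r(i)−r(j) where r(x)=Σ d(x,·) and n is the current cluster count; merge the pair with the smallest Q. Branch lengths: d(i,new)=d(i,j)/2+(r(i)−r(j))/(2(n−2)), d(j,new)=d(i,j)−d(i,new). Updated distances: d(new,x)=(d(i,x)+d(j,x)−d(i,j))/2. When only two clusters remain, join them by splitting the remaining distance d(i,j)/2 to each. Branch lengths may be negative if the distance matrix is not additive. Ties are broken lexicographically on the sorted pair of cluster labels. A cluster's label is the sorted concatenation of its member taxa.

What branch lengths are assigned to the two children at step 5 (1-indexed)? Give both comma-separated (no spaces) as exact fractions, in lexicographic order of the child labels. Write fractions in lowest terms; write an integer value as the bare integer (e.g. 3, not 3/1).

23/8,29/8

iteration 1: select I,S (d=5, Q=-158); attach at lengths (4, 1); label the merged cluster IS
  updated: d(C,IS)=17, d(IS,J)=14, d(IS,O)=14, d(IS,P)=14, d(IS,Q)=15
iteration 2: select J,O (d=1, Q=-115); attach at lengths (-25/8, 33/8); label the merged cluster JO
  updated: d(C,JO)=11, d(IS,JO)=27/2, d(JO,P)=23, d(JO,Q)=9
iteration 3: select IS,JO (d=27/2, Q=-151/2); attach at lengths (29/4, 25/4); label the merged cluster IJOS
  updated: d(C,IJOS)=29/4, d(IJOS,P)=47/4, d(IJOS,Q)=21/4
iteration 4: select C,P (d=6, Q=-34); attach at lengths (-7/8, 55/8); label the merged cluster CP
  updated: d(CP,IJOS)=13/2, d(CP,Q)=9/2
iteration 5: select CP,IJOS (d=13/2, Q=-65/4); attach at lengths (23/8, 29/8); label the merged cluster CIJOPS
  updated: d(CIJOPS,Q)=13/8
iteration 6: select CIJOPS,Q (d=13/8); attach at lengths (13/16, 13/16); label the merged cluster CIJOPQS
final tree: (((C:-7/8,P:55/8):23/8,((I:4,S:1):29/4,(J:-25/8,O:33/8):25/4):29/8):13/16,Q:13/16)
total length: 269/8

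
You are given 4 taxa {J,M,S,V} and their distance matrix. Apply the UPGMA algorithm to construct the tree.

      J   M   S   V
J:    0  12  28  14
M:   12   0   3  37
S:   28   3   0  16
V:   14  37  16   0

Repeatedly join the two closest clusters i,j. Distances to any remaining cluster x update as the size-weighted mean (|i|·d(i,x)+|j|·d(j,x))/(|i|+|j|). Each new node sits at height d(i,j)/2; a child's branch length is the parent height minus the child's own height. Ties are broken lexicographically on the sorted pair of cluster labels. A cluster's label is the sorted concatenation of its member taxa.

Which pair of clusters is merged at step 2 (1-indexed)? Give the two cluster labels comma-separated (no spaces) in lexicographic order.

step 1: merge (M,S) at d=3; branch lengths M→3/2, S→3/2; new cluster MS
  updated: d(J,MS)=20, d(MS,V)=53/2
step 2: merge (J,V) at d=14; branch lengths J→7, V→7; new cluster JV
  updated: d(JV,MS)=93/4
step 3: merge (JV,MS) at d=93/4; branch lengths JV→37/8, MS→81/8; new cluster JMSV
final tree: ((J:7,V:7):37/8,(M:3/2,S:3/2):81/8)
total length: 127/4

J,V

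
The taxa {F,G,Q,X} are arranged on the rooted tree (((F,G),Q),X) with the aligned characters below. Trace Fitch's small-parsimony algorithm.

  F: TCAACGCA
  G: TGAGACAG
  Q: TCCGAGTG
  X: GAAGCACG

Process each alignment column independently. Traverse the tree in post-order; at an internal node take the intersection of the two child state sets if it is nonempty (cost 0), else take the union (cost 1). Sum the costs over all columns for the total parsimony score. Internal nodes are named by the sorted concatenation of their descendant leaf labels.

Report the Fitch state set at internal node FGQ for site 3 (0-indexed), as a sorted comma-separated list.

[col 0] FG: children F:{T}, G:{T} ∩→ {T}; cost 0
[col 0] FGQ: children FG:{T}, Q:{T} ∩→ {T}; cost 0
[col 0] FGQX: children FGQ:{T}, X:{G} ∪→ {G,T}; cost 1
[col 1] FG: children F:{C}, G:{G} ∪→ {C,G}; cost 1
[col 1] FGQ: children FG:{C,G}, Q:{C} ∩→ {C}; cost 0
[col 1] FGQX: children FGQ:{C}, X:{A} ∪→ {A,C}; cost 1
[col 2] FG: children F:{A}, G:{A} ∩→ {A}; cost 0
[col 2] FGQ: children FG:{A}, Q:{C} ∪→ {A,C}; cost 1
[col 2] FGQX: children FGQ:{A,C}, X:{A} ∩→ {A}; cost 0
[col 3] FG: children F:{A}, G:{G} ∪→ {A,G}; cost 1
[col 3] FGQ: children FG:{A,G}, Q:{G} ∩→ {G}; cost 0
[col 3] FGQX: children FGQ:{G}, X:{G} ∩→ {G}; cost 0
[col 4] FG: children F:{C}, G:{A} ∪→ {A,C}; cost 1
[col 4] FGQ: children FG:{A,C}, Q:{A} ∩→ {A}; cost 0
[col 4] FGQX: children FGQ:{A}, X:{C} ∪→ {A,C}; cost 1
[col 5] FG: children F:{G}, G:{C} ∪→ {C,G}; cost 1
[col 5] FGQ: children FG:{C,G}, Q:{G} ∩→ {G}; cost 0
[col 5] FGQX: children FGQ:{G}, X:{A} ∪→ {A,G}; cost 1
[col 6] FG: children F:{C}, G:{A} ∪→ {A,C}; cost 1
[col 6] FGQ: children FG:{A,C}, Q:{T} ∪→ {A,C,T}; cost 1
[col 6] FGQX: children FGQ:{A,C,T}, X:{C} ∩→ {C}; cost 0
[col 7] FG: children F:{A}, G:{G} ∪→ {A,G}; cost 1
[col 7] FGQ: children FG:{A,G}, Q:{G} ∩→ {G}; cost 0
[col 7] FGQX: children FGQ:{G}, X:{G} ∩→ {G}; cost 0
per-site changes: [1, 2, 1, 1, 2, 2, 2, 1]; total = 12

G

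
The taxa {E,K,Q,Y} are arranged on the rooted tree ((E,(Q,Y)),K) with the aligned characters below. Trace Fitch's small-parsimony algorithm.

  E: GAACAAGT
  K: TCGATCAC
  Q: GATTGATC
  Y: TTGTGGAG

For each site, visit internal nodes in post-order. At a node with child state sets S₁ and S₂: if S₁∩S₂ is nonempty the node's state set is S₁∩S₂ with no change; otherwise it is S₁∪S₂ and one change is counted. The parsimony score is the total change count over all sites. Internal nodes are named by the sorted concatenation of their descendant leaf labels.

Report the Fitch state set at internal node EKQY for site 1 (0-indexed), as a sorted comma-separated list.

[col 0] QY: children Q:{G}, Y:{T} ∪→ {G,T}; cost 1
[col 0] EQY: children E:{G}, QY:{G,T} ∩→ {G}; cost 0
[col 0] EKQY: children EQY:{G}, K:{T} ∪→ {G,T}; cost 1
[col 1] QY: children Q:{A}, Y:{T} ∪→ {A,T}; cost 1
[col 1] EQY: children E:{A}, QY:{A,T} ∩→ {A}; cost 0
[col 1] EKQY: children EQY:{A}, K:{C} ∪→ {A,C}; cost 1
[col 2] QY: children Q:{T}, Y:{G} ∪→ {G,T}; cost 1
[col 2] EQY: children E:{A}, QY:{G,T} ∪→ {A,G,T}; cost 1
[col 2] EKQY: children EQY:{A,G,T}, K:{G} ∩→ {G}; cost 0
[col 3] QY: children Q:{T}, Y:{T} ∩→ {T}; cost 0
[col 3] EQY: children E:{C}, QY:{T} ∪→ {C,T}; cost 1
[col 3] EKQY: children EQY:{C,T}, K:{A} ∪→ {A,C,T}; cost 1
[col 4] QY: children Q:{G}, Y:{G} ∩→ {G}; cost 0
[col 4] EQY: children E:{A}, QY:{G} ∪→ {A,G}; cost 1
[col 4] EKQY: children EQY:{A,G}, K:{T} ∪→ {A,G,T}; cost 1
[col 5] QY: children Q:{A}, Y:{G} ∪→ {A,G}; cost 1
[col 5] EQY: children E:{A}, QY:{A,G} ∩→ {A}; cost 0
[col 5] EKQY: children EQY:{A}, K:{C} ∪→ {A,C}; cost 1
[col 6] QY: children Q:{T}, Y:{A} ∪→ {A,T}; cost 1
[col 6] EQY: children E:{G}, QY:{A,T} ∪→ {A,G,T}; cost 1
[col 6] EKQY: children EQY:{A,G,T}, K:{A} ∩→ {A}; cost 0
[col 7] QY: children Q:{C}, Y:{G} ∪→ {C,G}; cost 1
[col 7] EQY: children E:{T}, QY:{C,G} ∪→ {C,G,T}; cost 1
[col 7] EKQY: children EQY:{C,G,T}, K:{C} ∩→ {C}; cost 0
per-site changes: [2, 2, 2, 2, 2, 2, 2, 2]; total = 16

A,C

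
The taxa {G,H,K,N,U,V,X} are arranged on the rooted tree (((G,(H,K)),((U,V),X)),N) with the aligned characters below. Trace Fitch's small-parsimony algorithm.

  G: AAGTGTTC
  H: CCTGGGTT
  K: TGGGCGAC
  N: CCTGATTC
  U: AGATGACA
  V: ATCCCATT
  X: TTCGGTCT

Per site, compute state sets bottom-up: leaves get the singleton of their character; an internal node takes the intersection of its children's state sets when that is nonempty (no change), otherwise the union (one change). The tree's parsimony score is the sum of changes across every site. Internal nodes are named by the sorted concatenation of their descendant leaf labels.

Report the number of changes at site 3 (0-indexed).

3

site 0, node HK: H={C} ∪ K={T} → {C,T} (+1)
site 0, node GHK: G={A} ∪ HK={C,T} → {A,C,T} (+1)
site 0, node UV: U={A} ∩ V={A} → {A} (+0)
site 0, node UVX: UV={A} ∪ X={T} → {A,T} (+1)
site 0, node GHKUVX: GHK={A,C,T} ∩ UVX={A,T} → {A,T} (+0)
site 0, node GHKNUVX: GHKUVX={A,T} ∪ N={C} → {A,C,T} (+1)
site 1, node HK: H={C} ∪ K={G} → {C,G} (+1)
site 1, node GHK: G={A} ∪ HK={C,G} → {A,C,G} (+1)
site 1, node UV: U={G} ∪ V={T} → {G,T} (+1)
site 1, node UVX: UV={G,T} ∩ X={T} → {T} (+0)
site 1, node GHKUVX: GHK={A,C,G} ∪ UVX={T} → {A,C,G,T} (+1)
site 1, node GHKNUVX: GHKUVX={A,C,G,T} ∩ N={C} → {C} (+0)
site 2, node HK: H={T} ∪ K={G} → {G,T} (+1)
site 2, node GHK: G={G} ∩ HK={G,T} → {G} (+0)
site 2, node UV: U={A} ∪ V={C} → {A,C} (+1)
site 2, node UVX: UV={A,C} ∩ X={C} → {C} (+0)
site 2, node GHKUVX: GHK={G} ∪ UVX={C} → {C,G} (+1)
site 2, node GHKNUVX: GHKUVX={C,G} ∪ N={T} → {C,G,T} (+1)
site 3, node HK: H={G} ∩ K={G} → {G} (+0)
site 3, node GHK: G={T} ∪ HK={G} → {G,T} (+1)
site 3, node UV: U={T} ∪ V={C} → {C,T} (+1)
site 3, node UVX: UV={C,T} ∪ X={G} → {C,G,T} (+1)
site 3, node GHKUVX: GHK={G,T} ∩ UVX={C,G,T} → {G,T} (+0)
site 3, node GHKNUVX: GHKUVX={G,T} ∩ N={G} → {G} (+0)
site 4, node HK: H={G} ∪ K={C} → {C,G} (+1)
site 4, node GHK: G={G} ∩ HK={C,G} → {G} (+0)
site 4, node UV: U={G} ∪ V={C} → {C,G} (+1)
site 4, node UVX: UV={C,G} ∩ X={G} → {G} (+0)
site 4, node GHKUVX: GHK={G} ∩ UVX={G} → {G} (+0)
site 4, node GHKNUVX: GHKUVX={G} ∪ N={A} → {A,G} (+1)
site 5, node HK: H={G} ∩ K={G} → {G} (+0)
site 5, node GHK: G={T} ∪ HK={G} → {G,T} (+1)
site 5, node UV: U={A} ∩ V={A} → {A} (+0)
site 5, node UVX: UV={A} ∪ X={T} → {A,T} (+1)
site 5, node GHKUVX: GHK={G,T} ∩ UVX={A,T} → {T} (+0)
site 5, node GHKNUVX: GHKUVX={T} ∩ N={T} → {T} (+0)
site 6, node HK: H={T} ∪ K={A} → {A,T} (+1)
site 6, node GHK: G={T} ∩ HK={A,T} → {T} (+0)
site 6, node UV: U={C} ∪ V={T} → {C,T} (+1)
site 6, node UVX: UV={C,T} ∩ X={C} → {C} (+0)
site 6, node GHKUVX: GHK={T} ∪ UVX={C} → {C,T} (+1)
site 6, node GHKNUVX: GHKUVX={C,T} ∩ N={T} → {T} (+0)
site 7, node HK: H={T} ∪ K={C} → {C,T} (+1)
site 7, node GHK: G={C} ∩ HK={C,T} → {C} (+0)
site 7, node UV: U={A} ∪ V={T} → {A,T} (+1)
site 7, node UVX: UV={A,T} ∩ X={T} → {T} (+0)
site 7, node GHKUVX: GHK={C} ∪ UVX={T} → {C,T} (+1)
site 7, node GHKNUVX: GHKUVX={C,T} ∩ N={C} → {C} (+0)
per-site changes: [4, 4, 4, 3, 3, 2, 3, 3]; total = 26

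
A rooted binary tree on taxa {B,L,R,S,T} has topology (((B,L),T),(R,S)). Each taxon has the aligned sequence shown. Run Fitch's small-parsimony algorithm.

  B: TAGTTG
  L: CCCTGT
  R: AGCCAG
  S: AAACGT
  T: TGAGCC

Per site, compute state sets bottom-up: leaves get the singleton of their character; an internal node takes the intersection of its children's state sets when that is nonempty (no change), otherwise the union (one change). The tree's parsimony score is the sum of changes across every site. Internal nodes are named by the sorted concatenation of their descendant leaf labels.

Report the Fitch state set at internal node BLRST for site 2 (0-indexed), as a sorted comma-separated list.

A,C

BL@0: {T} ∪ {C} = {C,T} (union, +1)
BLT@0: {C,T} ∩ {T} = {T} (intersection, +0)
RS@0: {A} ∩ {A} = {A} (intersection, +0)
BLRST@0: {T} ∪ {A} = {A,T} (union, +1)
BL@1: {A} ∪ {C} = {A,C} (union, +1)
BLT@1: {A,C} ∪ {G} = {A,C,G} (union, +1)
RS@1: {G} ∪ {A} = {A,G} (union, +1)
BLRST@1: {A,C,G} ∩ {A,G} = {A,G} (intersection, +0)
BL@2: {G} ∪ {C} = {C,G} (union, +1)
BLT@2: {C,G} ∪ {A} = {A,C,G} (union, +1)
RS@2: {C} ∪ {A} = {A,C} (union, +1)
BLRST@2: {A,C,G} ∩ {A,C} = {A,C} (intersection, +0)
BL@3: {T} ∩ {T} = {T} (intersection, +0)
BLT@3: {T} ∪ {G} = {G,T} (union, +1)
RS@3: {C} ∩ {C} = {C} (intersection, +0)
BLRST@3: {G,T} ∪ {C} = {C,G,T} (union, +1)
BL@4: {T} ∪ {G} = {G,T} (union, +1)
BLT@4: {G,T} ∪ {C} = {C,G,T} (union, +1)
RS@4: {A} ∪ {G} = {A,G} (union, +1)
BLRST@4: {C,G,T} ∩ {A,G} = {G} (intersection, +0)
BL@5: {G} ∪ {T} = {G,T} (union, +1)
BLT@5: {G,T} ∪ {C} = {C,G,T} (union, +1)
RS@5: {G} ∪ {T} = {G,T} (union, +1)
BLRST@5: {C,G,T} ∩ {G,T} = {G,T} (intersection, +0)
per-site changes: [2, 3, 3, 2, 3, 3]; total = 16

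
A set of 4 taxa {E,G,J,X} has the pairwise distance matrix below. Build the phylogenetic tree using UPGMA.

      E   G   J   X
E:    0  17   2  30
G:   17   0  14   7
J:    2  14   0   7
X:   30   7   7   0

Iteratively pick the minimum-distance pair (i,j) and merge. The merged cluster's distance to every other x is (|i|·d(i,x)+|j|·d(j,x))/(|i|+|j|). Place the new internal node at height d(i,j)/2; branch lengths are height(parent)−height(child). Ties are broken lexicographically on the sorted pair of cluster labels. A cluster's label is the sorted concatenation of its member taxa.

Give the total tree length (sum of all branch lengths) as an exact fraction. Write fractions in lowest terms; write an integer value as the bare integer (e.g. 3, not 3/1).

step 1: merge (E,J) at d=2; branch lengths E→1, J→1; new cluster EJ
  updated: d(EJ,G)=31/2, d(EJ,X)=37/2
step 2: merge (G,X) at d=7; branch lengths G→7/2, X→7/2; new cluster GX
  updated: d(EJ,GX)=17
step 3: merge (EJ,GX) at d=17; branch lengths EJ→15/2, GX→5; new cluster EGJX
final tree: ((E:1,J:1):15/2,(G:7/2,X:7/2):5)
total length: 43/2

43/2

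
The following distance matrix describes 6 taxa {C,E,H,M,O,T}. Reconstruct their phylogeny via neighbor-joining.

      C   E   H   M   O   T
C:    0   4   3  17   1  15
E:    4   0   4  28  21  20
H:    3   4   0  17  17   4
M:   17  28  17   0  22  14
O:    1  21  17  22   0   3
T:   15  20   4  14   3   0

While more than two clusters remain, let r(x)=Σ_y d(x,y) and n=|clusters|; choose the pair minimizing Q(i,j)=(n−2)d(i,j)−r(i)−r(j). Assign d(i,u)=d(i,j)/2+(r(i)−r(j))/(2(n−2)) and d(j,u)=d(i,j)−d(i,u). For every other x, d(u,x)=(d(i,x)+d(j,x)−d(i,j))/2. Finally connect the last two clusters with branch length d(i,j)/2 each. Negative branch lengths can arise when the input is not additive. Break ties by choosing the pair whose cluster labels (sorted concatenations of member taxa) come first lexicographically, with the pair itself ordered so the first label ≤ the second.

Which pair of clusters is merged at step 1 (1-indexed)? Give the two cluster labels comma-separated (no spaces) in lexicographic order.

1. join O+T (d=3, Q=-108) ⇒ OT; edges |O|=5/2, |T|=1/2
  updated: d(C,OT)=13/2, d(E,OT)=19, d(H,OT)=9, d(M,OT)=33/2
2. join M+OT (d=33/2, Q=-80) ⇒ MOT; edges |M|=77/6, |OT|=11/3
  updated: d(C,MOT)=7/2, d(E,MOT)=61/4, d(H,MOT)=19/4
3. join C+MOT (d=7/2, Q=-27) ⇒ CMOT; edges |C|=-3/2, |MOT|=5
  updated: d(CMOT,E)=63/8, d(CMOT,H)=17/8
4. join CMOT+E (d=63/8, Q=-14) ⇒ CEMOT; edges |CMOT|=3, |E|=39/8
  updated: d(CEMOT,H)=-7/8
5. join CEMOT+H (d=-7/8) ⇒ CEHMOT; edges |CEMOT|=-7/16, |H|=-7/16
final tree: (((C:-3/2,(M:77/6,(O:5/2,T:1/2):11/3):5):3,E:39/8):-7/16,H:-7/16)
total length: 30

O,T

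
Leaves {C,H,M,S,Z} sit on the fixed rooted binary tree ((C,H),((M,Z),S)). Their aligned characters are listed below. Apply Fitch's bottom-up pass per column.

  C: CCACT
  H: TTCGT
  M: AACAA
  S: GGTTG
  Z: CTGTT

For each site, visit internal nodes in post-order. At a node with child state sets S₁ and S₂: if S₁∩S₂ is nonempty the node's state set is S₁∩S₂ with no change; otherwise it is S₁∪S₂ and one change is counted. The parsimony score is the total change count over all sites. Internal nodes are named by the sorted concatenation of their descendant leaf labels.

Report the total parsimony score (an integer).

14

CH@0: {C} ∪ {T} = {C,T} (union, +1)
MZ@0: {A} ∪ {C} = {A,C} (union, +1)
MSZ@0: {A,C} ∪ {G} = {A,C,G} (union, +1)
CHMSZ@0: {C,T} ∩ {A,C,G} = {C} (intersection, +0)
CH@1: {C} ∪ {T} = {C,T} (union, +1)
MZ@1: {A} ∪ {T} = {A,T} (union, +1)
MSZ@1: {A,T} ∪ {G} = {A,G,T} (union, +1)
CHMSZ@1: {C,T} ∩ {A,G,T} = {T} (intersection, +0)
CH@2: {A} ∪ {C} = {A,C} (union, +1)
MZ@2: {C} ∪ {G} = {C,G} (union, +1)
MSZ@2: {C,G} ∪ {T} = {C,G,T} (union, +1)
CHMSZ@2: {A,C} ∩ {C,G,T} = {C} (intersection, +0)
CH@3: {C} ∪ {G} = {C,G} (union, +1)
MZ@3: {A} ∪ {T} = {A,T} (union, +1)
MSZ@3: {A,T} ∩ {T} = {T} (intersection, +0)
CHMSZ@3: {C,G} ∪ {T} = {C,G,T} (union, +1)
CH@4: {T} ∩ {T} = {T} (intersection, +0)
MZ@4: {A} ∪ {T} = {A,T} (union, +1)
MSZ@4: {A,T} ∪ {G} = {A,G,T} (union, +1)
CHMSZ@4: {T} ∩ {A,G,T} = {T} (intersection, +0)
per-site changes: [3, 3, 3, 3, 2]; total = 14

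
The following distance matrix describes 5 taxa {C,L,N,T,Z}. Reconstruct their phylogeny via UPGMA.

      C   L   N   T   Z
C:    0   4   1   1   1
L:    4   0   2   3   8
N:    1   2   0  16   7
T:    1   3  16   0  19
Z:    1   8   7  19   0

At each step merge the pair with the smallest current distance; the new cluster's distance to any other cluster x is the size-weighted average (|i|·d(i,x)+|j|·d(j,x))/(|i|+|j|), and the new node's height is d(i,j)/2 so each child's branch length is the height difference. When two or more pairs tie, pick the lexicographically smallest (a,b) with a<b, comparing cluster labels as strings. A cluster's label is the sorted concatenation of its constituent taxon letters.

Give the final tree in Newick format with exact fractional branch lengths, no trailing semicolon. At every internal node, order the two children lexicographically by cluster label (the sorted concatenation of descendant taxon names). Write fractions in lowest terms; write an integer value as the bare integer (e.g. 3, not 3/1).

((((C:1/2,N:1/2):1,L:3/2):7/6,Z:8/3):53/24,T:39/8)

iteration 1: select C,N (d=1); attach at lengths (1/2, 1/2); label the merged cluster CN
  updated: d(CN,L)=3, d(CN,T)=17/2, d(CN,Z)=4
iteration 2: select CN,L (d=3); attach at lengths (1, 3/2); label the merged cluster CLN
  updated: d(CLN,T)=20/3, d(CLN,Z)=16/3
iteration 3: select CLN,Z (d=16/3); attach at lengths (7/6, 8/3); label the merged cluster CLNZ
  updated: d(CLNZ,T)=39/4
iteration 4: select CLNZ,T (d=39/4); attach at lengths (53/24, 39/8); label the merged cluster CLNTZ
final tree: ((((C:1/2,N:1/2):1,L:3/2):7/6,Z:8/3):53/24,T:39/8)
total length: 173/12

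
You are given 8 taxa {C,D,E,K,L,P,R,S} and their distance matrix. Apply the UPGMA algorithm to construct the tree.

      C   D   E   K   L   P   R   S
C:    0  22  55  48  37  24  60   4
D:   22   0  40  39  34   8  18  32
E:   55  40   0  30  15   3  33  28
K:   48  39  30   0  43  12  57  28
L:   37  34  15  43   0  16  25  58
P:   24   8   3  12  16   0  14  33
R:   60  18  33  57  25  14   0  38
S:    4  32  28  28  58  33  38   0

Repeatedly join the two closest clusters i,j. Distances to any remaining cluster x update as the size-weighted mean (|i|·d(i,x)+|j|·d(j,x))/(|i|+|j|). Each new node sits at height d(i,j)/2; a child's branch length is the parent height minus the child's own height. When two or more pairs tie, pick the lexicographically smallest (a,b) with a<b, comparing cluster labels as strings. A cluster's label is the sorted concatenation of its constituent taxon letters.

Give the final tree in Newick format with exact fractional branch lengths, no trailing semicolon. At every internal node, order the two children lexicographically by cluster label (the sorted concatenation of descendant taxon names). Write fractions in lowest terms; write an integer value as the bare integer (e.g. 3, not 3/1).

((C:2,S:2):415/24,(((D:9,R:9):23/6,((E:3/2,P:3/2):25/4,L:31/4):61/12):79/15,K:181/10):143/120)

iteration 1: select E,P (d=3); attach at lengths (3/2, 3/2); label the merged cluster EP
  updated: d(C,EP)=79/2, d(D,EP)=24, d(EP,K)=21, d(EP,L)=31/2, d(EP,R)=47/2, d(EP,S)=61/2
iteration 2: select C,S (d=4); attach at lengths (2, 2); label the merged cluster CS
  updated: d(CS,D)=27, d(CS,EP)=35, d(CS,K)=38, d(CS,L)=95/2, d(CS,R)=49
iteration 3: select EP,L (d=31/2); attach at lengths (25/4, 31/4); label the merged cluster ELP
  updated: d(CS,ELP)=235/6, d(D,ELP)=82/3, d(ELP,K)=85/3, d(ELP,R)=24
iteration 4: select D,R (d=18); attach at lengths (9, 9); label the merged cluster DR
  updated: d(CS,DR)=38, d(DR,ELP)=77/3, d(DR,K)=48
iteration 5: select DR,ELP (d=77/3); attach at lengths (23/6, 61/12); label the merged cluster DELPR
  updated: d(CS,DELPR)=387/10, d(DELPR,K)=181/5
iteration 6: select DELPR,K (d=181/5); attach at lengths (79/15, 181/10); label the merged cluster DEKLPR
  updated: d(CS,DEKLPR)=463/12
iteration 7: select CS,DEKLPR (d=463/12); attach at lengths (415/24, 143/120); label the merged cluster CDEKLPRS
final tree: ((C:2,S:2):415/24,(((D:9,R:9):23/6,((E:3/2,P:3/2):25/4,L:31/4):61/12):79/15,K:181/10):143/120)
total length: 2693/30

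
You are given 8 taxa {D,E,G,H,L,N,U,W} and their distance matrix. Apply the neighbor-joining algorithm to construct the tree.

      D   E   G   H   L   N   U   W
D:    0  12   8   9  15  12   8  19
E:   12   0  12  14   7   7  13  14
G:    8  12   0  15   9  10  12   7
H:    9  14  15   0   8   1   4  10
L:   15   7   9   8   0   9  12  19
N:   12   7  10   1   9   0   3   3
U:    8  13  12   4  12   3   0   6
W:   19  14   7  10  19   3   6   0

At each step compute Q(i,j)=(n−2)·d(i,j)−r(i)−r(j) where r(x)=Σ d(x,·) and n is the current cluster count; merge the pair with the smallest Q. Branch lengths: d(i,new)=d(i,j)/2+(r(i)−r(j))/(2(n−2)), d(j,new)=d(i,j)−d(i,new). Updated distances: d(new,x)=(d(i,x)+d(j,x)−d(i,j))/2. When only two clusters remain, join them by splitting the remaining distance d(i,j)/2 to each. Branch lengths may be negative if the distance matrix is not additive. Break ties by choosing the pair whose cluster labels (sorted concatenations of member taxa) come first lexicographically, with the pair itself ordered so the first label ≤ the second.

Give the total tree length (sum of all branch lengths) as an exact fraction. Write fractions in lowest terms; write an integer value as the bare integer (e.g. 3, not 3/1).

999/32

iteration 1: select E,L (d=7, Q=-116); attach at lengths (7/2, 7/2); label the merged cluster EL
  updated: d(D,EL)=10, d(EL,G)=7, d(EL,H)=15/2, d(EL,N)=9/2, d(EL,U)=9, d(EL,W)=13
iteration 2: select D,G (d=8, Q=-85); attach at lengths (47/10, 33/10); label the merged cluster DG
  updated: d(DG,EL)=9/2, d(DG,H)=8, d(DG,N)=7, d(DG,U)=6, d(DG,W)=9
iteration 3: select DG,EL (d=9/2, Q=-55); attach at lengths (7/4, 11/4); label the merged cluster DEGL
  updated: d(DEGL,H)=11/2, d(DEGL,N)=7/2, d(DEGL,U)=21/4, d(DEGL,W)=35/4
iteration 4: select N,W (d=3, Q=-117/4); attach at lengths (-11/8, 35/8); label the merged cluster NW
  updated: d(DEGL,NW)=37/8, d(H,NW)=4, d(NW,U)=3
iteration 5: select DEGL,H (d=11/2, Q=-143/8); attach at lengths (103/32, 73/32); label the merged cluster DEGHL
  updated: d(DEGHL,NW)=25/16, d(DEGHL,U)=15/8
iteration 6: select DEGHL,NW (d=25/16, Q=-103/16); attach at lengths (7/32, 43/32); label the merged cluster DEGHLNW
  updated: d(DEGHLNW,U)=53/32
iteration 7: select DEGHLNW,U (d=53/32); attach at lengths (53/64, 53/64); label the merged cluster DEGHLNUW
final tree: (((((D:47/10,G:33/10):7/4,(E:7/2,L:7/2):11/4):103/32,H:73/32):7/32,(N:-11/8,W:35/8):43/32):53/64,U:53/64)
total length: 999/32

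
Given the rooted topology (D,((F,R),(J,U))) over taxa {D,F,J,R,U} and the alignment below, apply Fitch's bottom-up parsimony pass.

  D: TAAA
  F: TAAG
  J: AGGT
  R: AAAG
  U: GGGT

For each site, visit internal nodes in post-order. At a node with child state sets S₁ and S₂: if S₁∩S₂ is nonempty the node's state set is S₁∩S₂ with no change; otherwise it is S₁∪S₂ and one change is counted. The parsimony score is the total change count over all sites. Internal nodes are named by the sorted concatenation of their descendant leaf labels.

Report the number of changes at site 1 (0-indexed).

site 0, node FR: F={T} ∪ R={A} → {A,T} (+1)
site 0, node JU: J={A} ∪ U={G} → {A,G} (+1)
site 0, node FJRU: FR={A,T} ∩ JU={A,G} → {A} (+0)
site 0, node DFJRU: D={T} ∪ FJRU={A} → {A,T} (+1)
site 1, node FR: F={A} ∩ R={A} → {A} (+0)
site 1, node JU: J={G} ∩ U={G} → {G} (+0)
site 1, node FJRU: FR={A} ∪ JU={G} → {A,G} (+1)
site 1, node DFJRU: D={A} ∩ FJRU={A,G} → {A} (+0)
site 2, node FR: F={A} ∩ R={A} → {A} (+0)
site 2, node JU: J={G} ∩ U={G} → {G} (+0)
site 2, node FJRU: FR={A} ∪ JU={G} → {A,G} (+1)
site 2, node DFJRU: D={A} ∩ FJRU={A,G} → {A} (+0)
site 3, node FR: F={G} ∩ R={G} → {G} (+0)
site 3, node JU: J={T} ∩ U={T} → {T} (+0)
site 3, node FJRU: FR={G} ∪ JU={T} → {G,T} (+1)
site 3, node DFJRU: D={A} ∪ FJRU={G,T} → {A,G,T} (+1)
per-site changes: [3, 1, 1, 2]; total = 7

1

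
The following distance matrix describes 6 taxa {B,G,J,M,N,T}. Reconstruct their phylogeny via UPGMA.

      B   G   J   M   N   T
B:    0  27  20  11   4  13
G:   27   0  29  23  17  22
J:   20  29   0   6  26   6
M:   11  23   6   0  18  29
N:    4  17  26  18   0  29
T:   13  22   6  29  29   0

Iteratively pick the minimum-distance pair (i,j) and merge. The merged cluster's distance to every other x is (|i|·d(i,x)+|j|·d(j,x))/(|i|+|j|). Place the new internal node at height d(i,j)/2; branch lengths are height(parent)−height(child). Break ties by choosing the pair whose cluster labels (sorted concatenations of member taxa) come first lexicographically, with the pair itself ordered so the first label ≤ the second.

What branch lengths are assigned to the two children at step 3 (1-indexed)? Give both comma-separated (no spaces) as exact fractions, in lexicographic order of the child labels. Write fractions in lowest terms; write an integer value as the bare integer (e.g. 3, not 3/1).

23/4,35/4

step 1: merge (B,N) at d=4; branch lengths B→2, N→2; new cluster BN
  updated: d(BN,G)=22, d(BN,J)=23, d(BN,M)=29/2, d(BN,T)=21
step 2: merge (J,M) at d=6; branch lengths J→3, M→3; new cluster JM
  updated: d(BN,JM)=75/4, d(G,JM)=26, d(JM,T)=35/2
step 3: merge (JM,T) at d=35/2; branch lengths JM→23/4, T→35/4; new cluster JMT
  updated: d(BN,JMT)=39/2, d(G,JMT)=74/3
step 4: merge (BN,JMT) at d=39/2; branch lengths BN→31/4, JMT→1; new cluster BJMNT
  updated: d(BJMNT,G)=118/5
step 5: merge (BJMNT,G) at d=118/5; branch lengths BJMNT→41/20, G→59/5; new cluster BGJMNT
final tree: (((B:2,N:2):31/4,((J:3,M:3):23/4,T:35/4):1):41/20,G:59/5)
total length: 471/10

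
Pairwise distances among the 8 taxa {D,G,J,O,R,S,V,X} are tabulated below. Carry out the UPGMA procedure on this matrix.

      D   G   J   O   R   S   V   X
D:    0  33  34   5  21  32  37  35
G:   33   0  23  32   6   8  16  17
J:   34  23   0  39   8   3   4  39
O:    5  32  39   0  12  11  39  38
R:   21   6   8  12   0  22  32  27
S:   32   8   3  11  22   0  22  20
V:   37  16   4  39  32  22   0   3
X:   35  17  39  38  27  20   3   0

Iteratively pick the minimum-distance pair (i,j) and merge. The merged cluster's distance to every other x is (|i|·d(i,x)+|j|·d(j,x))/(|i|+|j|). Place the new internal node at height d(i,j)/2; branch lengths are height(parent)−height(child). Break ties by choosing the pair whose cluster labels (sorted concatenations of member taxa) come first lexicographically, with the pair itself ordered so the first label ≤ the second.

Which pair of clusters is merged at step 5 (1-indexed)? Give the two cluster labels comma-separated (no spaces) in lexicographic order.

GR,JS

1. join J+S (d=3) ⇒ JS; edges |J|=3/2, |S|=3/2
  updated: d(D,JS)=33, d(G,JS)=31/2, d(JS,O)=25, d(JS,R)=15, d(JS,V)=13, d(JS,X)=59/2
2. join V+X (d=3) ⇒ VX; edges |V|=3/2, |X|=3/2
  updated: d(D,VX)=36, d(G,VX)=33/2, d(JS,VX)=85/4, d(O,VX)=77/2, d(R,VX)=59/2
3. join D+O (d=5) ⇒ DO; edges |D|=5/2, |O|=5/2
  updated: d(DO,G)=65/2, d(DO,JS)=29, d(DO,R)=33/2, d(DO,VX)=149/4
4. join G+R (d=6) ⇒ GR; edges |G|=3, |R|=3
  updated: d(DO,GR)=49/2, d(GR,JS)=61/4, d(GR,VX)=23
5. join GR+JS (d=61/4) ⇒ GJRS; edges |GR|=37/8, |JS|=49/8
  updated: d(DO,GJRS)=107/4, d(GJRS,VX)=177/8
6. join GJRS+VX (d=177/8) ⇒ GJRSVX; edges |GJRS|=55/16, |VX|=153/16
  updated: d(DO,GJRSVX)=121/4
7. join DO+GJRSVX (d=121/4) ⇒ DGJORSVX; edges |DO|=101/8, |GJRSVX|=65/16
final tree: ((D:5/2,O:5/2):101/8,(((G:3,R:3):37/8,(J:3/2,S:3/2):49/8):55/16,(V:3/2,X:3/2):153/16):65/16)
total length: 919/16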